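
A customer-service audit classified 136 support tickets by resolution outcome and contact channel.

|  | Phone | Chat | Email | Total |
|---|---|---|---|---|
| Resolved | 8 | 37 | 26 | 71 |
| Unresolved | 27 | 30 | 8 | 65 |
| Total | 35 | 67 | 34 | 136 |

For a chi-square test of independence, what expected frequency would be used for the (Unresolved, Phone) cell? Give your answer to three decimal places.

Row total (Unresolved) = 65; column total (Phone) = 35; grand total N = 136.
Expected count = (row total × column total) / N = 65 × 35 / 136 = 16.728.

16.728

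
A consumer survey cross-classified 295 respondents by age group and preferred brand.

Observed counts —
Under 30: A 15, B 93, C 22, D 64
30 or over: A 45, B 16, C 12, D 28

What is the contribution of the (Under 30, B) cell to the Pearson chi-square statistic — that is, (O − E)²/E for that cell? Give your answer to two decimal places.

Row total (Under 30) = 194; column total (B) = 109; N = 295.
Expected count E = 194 × 109 / 295 = 71.681.
Contribution = (O − E)²/E = (93 − 71.681)² / 71.681 = 6.34.

6.34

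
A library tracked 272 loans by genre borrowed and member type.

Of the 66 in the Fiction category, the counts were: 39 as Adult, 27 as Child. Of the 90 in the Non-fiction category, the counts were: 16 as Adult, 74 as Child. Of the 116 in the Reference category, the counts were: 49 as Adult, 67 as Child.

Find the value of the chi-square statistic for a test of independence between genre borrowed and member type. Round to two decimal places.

28.89

Row totals: 66, 90, 116. Column totals: 104, 168. Grand total N = 272.
Expected counts (row total × column total / N):
  Fiction, Adult: 66×104/272 = 25.235
  Fiction, Child: 66×168/272 = 40.765
  Non-fiction, Adult: 90×104/272 = 34.412
  Non-fiction, Child: 90×168/272 = 55.588
  Reference, Adult: 116×104/272 = 44.353
  Reference, Child: 116×168/272 = 71.647
Contributions (O − E)²/E:
  (39 − 25.235)²/25.235 = 7.5084
  (27 − 40.765)²/40.765 = 4.6480
  (16 − 34.412)²/34.412 = 9.8513
  (74 − 55.588)²/55.588 = 6.0985
  (49 − 44.353)²/44.353 = 0.4869
  (67 − 71.647)²/71.647 = 0.3014
χ² = 7.5084 + 4.6480 + 9.8513 + 6.0985 + 0.4869 + 0.3014 = 28.89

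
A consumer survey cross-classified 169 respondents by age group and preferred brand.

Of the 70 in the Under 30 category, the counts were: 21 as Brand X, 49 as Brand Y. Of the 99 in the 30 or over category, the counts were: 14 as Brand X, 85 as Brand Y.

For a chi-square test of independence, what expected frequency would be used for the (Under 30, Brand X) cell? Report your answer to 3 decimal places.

Row total (Under 30) = 70; column total (Brand X) = 35; grand total N = 169.
Expected count = (row total × column total) / N = 70 × 35 / 169 = 14.497.

14.497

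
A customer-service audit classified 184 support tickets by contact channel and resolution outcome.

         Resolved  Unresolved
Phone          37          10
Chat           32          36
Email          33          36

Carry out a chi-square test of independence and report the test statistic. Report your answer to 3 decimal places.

Row totals: 47, 68, 69. Column totals: 102, 82. Grand total N = 184.
Expected counts (row total × column total / N):
  Phone, Resolved: 47×102/184 = 26.05435
  Phone, Unresolved: 47×82/184 = 20.94565
  Chat, Resolved: 68×102/184 = 37.69565
  Chat, Unresolved: 68×82/184 = 30.30435
  Email, Resolved: 69×102/184 = 38.25000
  Email, Unresolved: 69×82/184 = 30.75000
Contributions (O − E)²/E:
  (37 − 26.05435)²/26.05435 = 4.5984
  (10 − 20.94565)²/20.94565 = 5.7199
  (32 − 37.69565)²/37.69565 = 0.8606
  (36 − 30.30435)²/30.30435 = 1.0705
  (33 − 38.25000)²/38.25000 = 0.7206
  (36 − 30.75000)²/30.75000 = 0.8963
χ² = 4.5984 + 5.7199 + 0.8606 + 1.0705 + 0.7206 + 0.8963 = 13.866

13.866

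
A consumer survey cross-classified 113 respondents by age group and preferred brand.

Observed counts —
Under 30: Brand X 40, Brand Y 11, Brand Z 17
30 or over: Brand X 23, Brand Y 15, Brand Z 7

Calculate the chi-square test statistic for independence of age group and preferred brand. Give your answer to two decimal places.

4.89

Row totals: 68, 45. Column totals: 63, 26, 24. Grand total N = 113.
Expected counts (row total × column total / N):
  Under 30, Brand X: 68×63/113 = 37.9115
  Under 30, Brand Y: 68×26/113 = 15.6460
  Under 30, Brand Z: 68×24/113 = 14.4425
  30 or over, Brand X: 45×63/113 = 25.0885
  30 or over, Brand Y: 45×26/113 = 10.3540
  30 or over, Brand Z: 45×24/113 = 9.5575
Contributions (O − E)²/E:
  (40 − 37.9115)²/37.9115 = 0.1151
  (11 − 15.6460)²/15.6460 = 1.3796
  (17 − 14.4425)²/14.4425 = 0.4529
  (23 − 25.0885)²/25.0885 = 0.1739
  (15 − 10.3540)²/10.3540 = 2.0847
  (7 − 9.5575)²/9.5575 = 0.6844
χ² = 0.1151 + 1.3796 + 0.4529 + 0.1739 + 2.0847 + 0.6844 = 4.89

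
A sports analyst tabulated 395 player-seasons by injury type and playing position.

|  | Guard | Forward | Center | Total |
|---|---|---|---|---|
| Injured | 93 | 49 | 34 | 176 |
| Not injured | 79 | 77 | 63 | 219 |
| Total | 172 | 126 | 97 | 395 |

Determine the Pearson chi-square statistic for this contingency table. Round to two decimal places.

Grand total N = 395.
Expected counts (row total × column total / N):
  Injured, Guard: 176×172/395 = 76.638
  Injured, Forward: 176×126/395 = 56.142
  Injured, Center: 176×97/395 = 43.220
  Not injured, Guard: 219×172/395 = 95.362
  Not injured, Forward: 219×126/395 = 69.858
  Not injured, Center: 219×97/395 = 53.780
Contributions (O − E)²/E:
  (93 − 76.638)²/76.638 = 3.4932
  (49 − 56.142)²/56.142 = 0.9086
  (34 − 43.220)²/43.220 = 1.9669
  (79 − 95.362)²/95.362 = 2.8074
  (77 − 69.858)²/69.858 = 0.7302
  (63 − 53.780)²/53.780 = 1.5807
χ² = 3.4932 + 0.9086 + 1.9669 + 2.8074 + 0.7302 + 1.5807 = 11.49

11.49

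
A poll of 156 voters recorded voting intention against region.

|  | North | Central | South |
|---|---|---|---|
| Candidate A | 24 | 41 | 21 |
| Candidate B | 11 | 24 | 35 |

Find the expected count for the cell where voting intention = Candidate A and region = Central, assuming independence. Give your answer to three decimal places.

35.833

Row total (Candidate A) = 86; column total (Central) = 65; grand total N = 156.
Expected count = (row total × column total) / N = 86 × 65 / 156 = 35.833.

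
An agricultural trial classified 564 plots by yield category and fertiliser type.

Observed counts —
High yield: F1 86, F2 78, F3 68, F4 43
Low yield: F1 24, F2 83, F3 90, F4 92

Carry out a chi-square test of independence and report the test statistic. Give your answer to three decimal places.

Row totals: 275, 289. Column totals: 110, 161, 158, 135. Grand total N = 564.
Expected counts (row total × column total / N):
  High yield, F1: 275×110/564 = 53.6348
  High yield, F2: 275×161/564 = 78.5018
  High yield, F3: 275×158/564 = 77.0390
  High yield, F4: 275×135/564 = 65.8245
  Low yield, F1: 289×110/564 = 56.3652
  Low yield, F2: 289×161/564 = 82.4982
  Low yield, F3: 289×158/564 = 80.9610
  Low yield, F4: 289×135/564 = 69.1755
Contributions (O − E)²/E:
  (86 − 53.6348)²/53.6348 = 19.5303
  (78 − 78.5018)²/78.5018 = 0.0032
  (68 − 77.0390)²/77.0390 = 1.0605
  (43 − 65.8245)²/65.8245 = 7.9143
  (24 − 56.3652)²/56.3652 = 18.5843
  (83 − 82.4982)²/82.4982 = 0.0031
  (90 − 80.9610)²/80.9610 = 1.0092
  (92 − 69.1755)²/69.1755 = 7.5310
χ² = 19.5303 + 0.0032 + 1.0605 + 7.9143 + 18.5843 + 0.0031 + 1.0092 + 7.5310 = 55.636

55.636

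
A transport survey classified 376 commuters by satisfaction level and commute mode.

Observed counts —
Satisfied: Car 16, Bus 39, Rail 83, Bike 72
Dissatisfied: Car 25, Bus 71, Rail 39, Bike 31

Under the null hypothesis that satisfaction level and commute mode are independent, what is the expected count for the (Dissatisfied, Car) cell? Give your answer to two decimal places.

18.10

Row total (Dissatisfied) = 166; column total (Car) = 41; grand total N = 376.
Expected count = (row total × column total) / N = 166 × 41 / 376 = 18.10.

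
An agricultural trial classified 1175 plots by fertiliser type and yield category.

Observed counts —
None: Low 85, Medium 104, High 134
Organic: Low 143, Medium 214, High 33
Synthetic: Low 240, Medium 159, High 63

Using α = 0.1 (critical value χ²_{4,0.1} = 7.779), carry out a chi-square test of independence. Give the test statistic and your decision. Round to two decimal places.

174.51; reject H₀

Row totals: 323, 390, 462. Column totals: 468, 477, 230. Grand total N = 1175.
Expected counts (row total × column total / N):
  None, Low: 323×468/1175 = 128.650
  None, Medium: 323×477/1175 = 131.124
  None, High: 323×230/1175 = 63.226
  Organic, Low: 390×468/1175 = 155.336
  Organic, Medium: 390×477/1175 = 158.323
  Organic, High: 390×230/1175 = 76.340
  Synthetic, Low: 462×468/1175 = 184.014
  Synthetic, Medium: 462×477/1175 = 187.552
  Synthetic, High: 462×230/1175 = 90.434
Contributions (O − E)²/E:
  (85 − 128.650)²/128.650 = 14.8101
  (104 − 131.124)²/131.124 = 5.6108
  (134 − 63.226)²/63.226 = 79.2231
  (143 − 155.336)²/155.336 = 0.9797
  (214 − 158.323)²/158.323 = 19.5798
  (33 − 76.340)²/76.340 = 24.6051
  (240 − 184.014)²/184.014 = 17.0337
  (159 − 187.552)²/187.552 = 4.3466
  (63 − 90.434)²/90.434 = 8.3224
χ² = 14.8101 + 5.6108 + 79.2231 + 0.9797 + 19.5798 + 24.6051 + 17.0337 + 4.3466 + 8.3224 = 174.51
df = (3−1)(3−1) = 4. Since 174.51 > 7.779, reject the null hypothesis of independence at α = 0.1.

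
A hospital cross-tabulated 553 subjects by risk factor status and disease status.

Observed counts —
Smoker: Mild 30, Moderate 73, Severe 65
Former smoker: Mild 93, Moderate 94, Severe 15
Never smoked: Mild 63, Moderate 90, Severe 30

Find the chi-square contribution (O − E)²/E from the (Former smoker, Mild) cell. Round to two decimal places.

9.24

Row total (Former smoker) = 202; column total (Mild) = 186; N = 553.
Expected count E = 202 × 186 / 553 = 67.942.
Contribution = (O − E)²/E = (93 − 67.942)² / 67.942 = 9.24.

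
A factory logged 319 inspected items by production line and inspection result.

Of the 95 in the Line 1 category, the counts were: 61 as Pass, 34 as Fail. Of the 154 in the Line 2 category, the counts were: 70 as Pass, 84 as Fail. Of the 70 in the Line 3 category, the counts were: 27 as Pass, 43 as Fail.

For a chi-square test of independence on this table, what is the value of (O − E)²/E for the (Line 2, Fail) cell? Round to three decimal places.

0.507

Row total (Line 2) = 154; column total (Fail) = 161; N = 319.
Expected count E = 154 × 161 / 319 = 77.7241.
Contribution = (O − E)²/E = (84 − 77.7241)² / 77.7241 = 0.507.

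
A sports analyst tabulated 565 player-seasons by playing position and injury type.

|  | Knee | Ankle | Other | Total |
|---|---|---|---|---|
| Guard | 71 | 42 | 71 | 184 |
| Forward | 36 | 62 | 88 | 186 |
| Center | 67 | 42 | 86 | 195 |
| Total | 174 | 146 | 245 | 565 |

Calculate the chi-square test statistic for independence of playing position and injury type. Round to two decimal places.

Grand total N = 565.
Expected counts (row total × column total / N):
  Guard, Knee: 184×174/565 = 56.665
  Guard, Ankle: 184×146/565 = 47.547
  Guard, Other: 184×245/565 = 79.788
  Forward, Knee: 186×174/565 = 57.281
  Forward, Ankle: 186×146/565 = 48.064
  Forward, Other: 186×245/565 = 80.655
  Center, Knee: 195×174/565 = 60.053
  Center, Ankle: 195×146/565 = 50.389
  Center, Other: 195×245/565 = 84.558
Contributions (O − E)²/E:
  (71 − 56.665)²/56.665 = 3.6264
  (42 − 47.547)²/47.547 = 0.6471
  (71 − 79.788)²/79.788 = 0.9679
  (36 − 57.281)²/57.281 = 7.9063
  (62 − 48.064)²/48.064 = 4.0407
  (88 − 80.655)²/80.655 = 0.6689
  (67 − 60.053)²/60.053 = 0.8036
  (42 − 50.389)²/50.389 = 1.3966
  (86 − 84.558)²/84.558 = 0.0246
χ² = 3.6264 + 0.6471 + 0.9679 + 7.9063 + 4.0407 + 0.6689 + 0.8036 + 1.3966 + 0.0246 = 20.08

20.08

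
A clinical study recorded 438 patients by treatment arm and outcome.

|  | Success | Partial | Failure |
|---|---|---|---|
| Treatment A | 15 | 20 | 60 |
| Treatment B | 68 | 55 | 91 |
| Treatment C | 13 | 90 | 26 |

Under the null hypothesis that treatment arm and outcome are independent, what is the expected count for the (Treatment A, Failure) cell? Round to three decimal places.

Row total (Treatment A) = 95; column total (Failure) = 177; grand total N = 438.
Expected count = (row total × column total) / N = 95 × 177 / 438 = 38.390.

38.390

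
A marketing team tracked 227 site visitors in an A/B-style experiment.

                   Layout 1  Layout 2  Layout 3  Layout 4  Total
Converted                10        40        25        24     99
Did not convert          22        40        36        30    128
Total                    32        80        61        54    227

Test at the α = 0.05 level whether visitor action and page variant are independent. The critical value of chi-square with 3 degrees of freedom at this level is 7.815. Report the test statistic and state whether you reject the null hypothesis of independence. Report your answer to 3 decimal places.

3.503; fail to reject H₀

Grand total N = 227.
Expected counts (row total × column total / N):
  Converted, Layout 1: 99×32/227 = 13.9559
  Converted, Layout 2: 99×80/227 = 34.8899
  Converted, Layout 3: 99×61/227 = 26.6035
  Converted, Layout 4: 99×54/227 = 23.5507
  Did not convert, Layout 1: 128×32/227 = 18.0441
  Did not convert, Layout 2: 128×80/227 = 45.1101
  Did not convert, Layout 3: 128×61/227 = 34.3965
  Did not convert, Layout 4: 128×54/227 = 30.4493
Contributions (O − E)²/E:
  (10 − 13.9559)²/13.9559 = 1.1213
  (40 − 34.8899)²/34.8899 = 0.7484
  (25 − 26.6035)²/26.6035 = 0.0966
  (24 − 23.5507)²/23.5507 = 0.0086
  (22 − 18.0441)²/18.0441 = 0.8673
  (40 − 45.1101)²/45.1101 = 0.5789
  (36 − 34.3965)²/34.3965 = 0.0748
  (30 − 30.4493)²/30.4493 = 0.0066
χ² = 1.1213 + 0.7484 + 0.0966 + 0.0086 + 0.8673 + 0.5789 + 0.0748 + 0.0066 = 3.503
df = (2−1)(4−1) = 3. Since 3.503 < 7.815, fail to reject the null hypothesis of independence at α = 0.05.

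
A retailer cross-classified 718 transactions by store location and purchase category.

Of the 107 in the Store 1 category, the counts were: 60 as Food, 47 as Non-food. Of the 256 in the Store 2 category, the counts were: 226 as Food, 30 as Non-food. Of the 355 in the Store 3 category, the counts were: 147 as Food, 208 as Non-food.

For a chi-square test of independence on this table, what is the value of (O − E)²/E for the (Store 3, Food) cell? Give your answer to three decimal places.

Row total (Store 3) = 355; column total (Food) = 433; N = 718.
Expected count E = 355 × 433 / 718 = 214.0877.
Contribution = (O − E)²/E = (147 − 214.0877)² / 214.0877 = 21.023.

21.023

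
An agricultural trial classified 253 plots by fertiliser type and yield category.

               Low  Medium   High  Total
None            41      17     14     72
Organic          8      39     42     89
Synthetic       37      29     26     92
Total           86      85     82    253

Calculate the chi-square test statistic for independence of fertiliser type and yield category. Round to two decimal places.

43.82

Grand total N = 253.
Expected counts (row total × column total / N):
  None, Low: 72×86/253 = 24.474
  None, Medium: 72×85/253 = 24.190
  None, High: 72×82/253 = 23.336
  Organic, Low: 89×86/253 = 30.253
  Organic, Medium: 89×85/253 = 29.901
  Organic, High: 89×82/253 = 28.846
  Synthetic, Low: 92×86/253 = 31.273
  Synthetic, Medium: 92×85/253 = 30.909
  Synthetic, High: 92×82/253 = 29.818
Contributions (O − E)²/E:
  (41 − 24.474)²/24.474 = 11.1591
  (17 − 24.190)²/24.190 = 2.1371
  (14 − 23.336)²/23.336 = 3.7350
  (8 − 30.253)²/30.253 = 16.3685
  (39 − 29.901)²/29.901 = 2.7689
  (42 − 28.846)²/28.846 = 5.9983
  (37 − 31.273)²/31.273 = 1.0488
  (29 − 30.909)²/30.909 = 0.1179
  (26 − 29.818)²/29.818 = 0.4889
χ² = 11.1591 + 2.1371 + 3.7350 + 16.3685 + 2.7689 + 5.9983 + 1.0488 + 0.1179 + 0.4889 = 43.82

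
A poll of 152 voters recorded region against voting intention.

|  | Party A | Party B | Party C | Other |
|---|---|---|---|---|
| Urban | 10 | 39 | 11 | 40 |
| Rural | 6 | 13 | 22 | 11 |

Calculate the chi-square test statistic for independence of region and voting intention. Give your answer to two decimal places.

Row totals: 100, 52. Column totals: 16, 52, 33, 51. Grand total N = 152.
Expected counts (row total × column total / N):
  Urban, Party A: 100×16/152 = 10.526
  Urban, Party B: 100×52/152 = 34.211
  Urban, Party C: 100×33/152 = 21.711
  Urban, Other: 100×51/152 = 33.553
  Rural, Party A: 52×16/152 = 5.474
  Rural, Party B: 52×52/152 = 17.789
  Rural, Party C: 52×33/152 = 11.289
  Rural, Other: 52×51/152 = 17.447
Contributions (O − E)²/E:
  (10 − 10.526)²/10.526 = 0.0263
  (39 − 34.211)²/34.211 = 0.6704
  (11 − 21.711)²/21.711 = 5.2842
  (40 − 33.553)²/33.553 = 1.2388
  (6 − 5.474)²/5.474 = 0.0505
  (13 − 17.789)²/17.789 = 1.2893
  (22 − 11.289)²/11.289 = 10.1626
  (11 − 17.447)²/17.447 = 2.3823
χ² = 0.0263 + 0.6704 + 5.2842 + 1.2388 + 0.0505 + 1.2893 + 10.1626 + 2.3823 = 21.10

21.10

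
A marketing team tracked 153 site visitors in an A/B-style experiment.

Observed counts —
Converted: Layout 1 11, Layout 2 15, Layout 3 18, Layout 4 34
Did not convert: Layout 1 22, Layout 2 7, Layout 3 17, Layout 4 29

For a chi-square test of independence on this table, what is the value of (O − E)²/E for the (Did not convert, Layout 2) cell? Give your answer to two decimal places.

Row total (Did not convert) = 75; column total (Layout 2) = 22; N = 153.
Expected count E = 75 × 22 / 153 = 10.784.
Contribution = (O − E)²/E = (7 − 10.784)² / 10.784 = 1.33.

1.33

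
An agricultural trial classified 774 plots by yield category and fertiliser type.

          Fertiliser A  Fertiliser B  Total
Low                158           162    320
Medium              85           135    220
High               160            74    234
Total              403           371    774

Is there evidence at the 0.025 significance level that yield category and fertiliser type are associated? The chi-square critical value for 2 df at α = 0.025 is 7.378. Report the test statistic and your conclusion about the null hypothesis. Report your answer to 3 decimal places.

Grand total N = 774.
Expected counts (row total × column total / N):
  Low, Fertiliser A: 320×403/774 = 166.6150
  Low, Fertiliser B: 320×371/774 = 153.3850
  Medium, Fertiliser A: 220×403/774 = 114.5478
  Medium, Fertiliser B: 220×371/774 = 105.4522
  High, Fertiliser A: 234×403/774 = 121.8372
  High, Fertiliser B: 234×371/774 = 112.1628
Contributions (O − E)²/E:
  (158 − 166.6150)²/166.6150 = 0.4454
  (162 − 153.3850)²/153.3850 = 0.4839
  (85 − 114.5478)²/114.5478 = 7.6219
  (135 − 105.4522)²/105.4522 = 8.2793
  (160 − 121.8372)²/121.8372 = 11.9537
  (74 − 112.1628)²/112.1628 = 12.9847
χ² = 0.4454 + 0.4839 + 7.6219 + 8.2793 + 11.9537 + 12.9847 = 41.769
df = (3−1)(2−1) = 2. Since 41.769 > 7.378, reject the null hypothesis of independence at α = 0.025.

41.769; reject H₀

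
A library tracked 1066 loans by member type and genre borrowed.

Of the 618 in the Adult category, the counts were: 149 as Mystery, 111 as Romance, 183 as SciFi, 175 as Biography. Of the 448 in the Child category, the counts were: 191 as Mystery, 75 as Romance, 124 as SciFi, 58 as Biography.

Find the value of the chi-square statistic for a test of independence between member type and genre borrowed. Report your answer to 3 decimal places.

Row totals: 618, 448. Column totals: 340, 186, 307, 233. Grand total N = 1066.
Expected counts (row total × column total / N):
  Adult, Mystery: 618×340/1066 = 197.1107
  Adult, Romance: 618×186/1066 = 107.8311
  Adult, SciFi: 618×307/1066 = 177.9794
  Adult, Biography: 618×233/1066 = 135.0788
  Child, Mystery: 448×340/1066 = 142.8893
  Child, Romance: 448×186/1066 = 78.1689
  Child, SciFi: 448×307/1066 = 129.0206
  Child, Biography: 448×233/1066 = 97.9212
Contributions (O − E)²/E:
  (149 − 197.1107)²/197.1107 = 11.7428
  (111 − 107.8311)²/107.8311 = 0.0931
  (183 − 177.9794)²/177.9794 = 0.1416
  (175 − 135.0788)²/135.0788 = 11.7983
  (191 − 142.8893)²/142.8893 = 16.1988
  (75 − 78.1689)²/78.1689 = 0.1285
  (124 − 129.0206)²/129.0206 = 0.1954
  (58 − 97.9212)²/97.9212 = 16.2754
χ² = 11.7428 + 0.0931 + 0.1416 + 11.7983 + 16.1988 + 0.1285 + 0.1954 + 16.2754 = 56.574

56.574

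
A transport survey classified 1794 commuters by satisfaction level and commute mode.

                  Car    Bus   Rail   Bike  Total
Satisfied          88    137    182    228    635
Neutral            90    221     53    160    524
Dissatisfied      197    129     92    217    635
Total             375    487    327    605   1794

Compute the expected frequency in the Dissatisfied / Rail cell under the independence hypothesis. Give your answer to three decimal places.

Row total (Dissatisfied) = 635; column total (Rail) = 327; grand total N = 1794.
Expected count = (row total × column total) / N = 635 × 327 / 1794 = 115.744.

115.744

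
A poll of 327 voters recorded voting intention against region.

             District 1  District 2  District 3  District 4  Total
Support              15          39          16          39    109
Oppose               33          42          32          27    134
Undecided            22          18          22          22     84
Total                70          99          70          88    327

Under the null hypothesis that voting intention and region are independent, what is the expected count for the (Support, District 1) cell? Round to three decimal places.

23.333

Row total (Support) = 109; column total (District 1) = 70; grand total N = 327.
Expected count = (row total × column total) / N = 109 × 70 / 327 = 23.333.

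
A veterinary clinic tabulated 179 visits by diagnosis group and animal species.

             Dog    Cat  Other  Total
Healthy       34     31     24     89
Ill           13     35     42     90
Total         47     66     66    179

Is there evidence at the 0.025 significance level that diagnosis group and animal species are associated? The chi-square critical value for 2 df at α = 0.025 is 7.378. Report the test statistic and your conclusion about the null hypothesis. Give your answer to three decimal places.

Grand total N = 179.
Expected counts (row total × column total / N):
  Healthy, Dog: 89×47/179 = 23.3687
  Healthy, Cat: 89×66/179 = 32.8156
  Healthy, Other: 89×66/179 = 32.8156
  Ill, Dog: 90×47/179 = 23.6313
  Ill, Cat: 90×66/179 = 33.1844
  Ill, Other: 90×66/179 = 33.1844
Contributions (O − E)²/E:
  (34 − 23.3687)²/23.3687 = 4.8366
  (31 − 32.8156)²/32.8156 = 0.1005
  (24 − 32.8156)²/32.8156 = 2.3682
  (13 − 23.6313)²/23.6313 = 4.7828
  (35 − 33.1844)²/33.1844 = 0.0993
  (42 − 33.1844)²/33.1844 = 2.3419
χ² = 4.8366 + 0.1005 + 2.3682 + 4.7828 + 0.0993 + 2.3419 = 14.529
df = (2−1)(3−1) = 2. Since 14.529 > 7.378, reject the null hypothesis of independence at α = 0.025.

14.529; reject H₀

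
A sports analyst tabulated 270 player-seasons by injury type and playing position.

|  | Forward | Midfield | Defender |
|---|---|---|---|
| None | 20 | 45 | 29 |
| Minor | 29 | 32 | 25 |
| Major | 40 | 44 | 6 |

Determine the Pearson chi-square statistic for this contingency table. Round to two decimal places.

23.91

Row totals: 94, 86, 90. Column totals: 89, 121, 60. Grand total N = 270.
Expected counts (row total × column total / N):
  None, Forward: 94×89/270 = 30.985
  None, Midfield: 94×121/270 = 42.126
  None, Defender: 94×60/270 = 20.889
  Minor, Forward: 86×89/270 = 28.348
  Minor, Midfield: 86×121/270 = 38.541
  Minor, Defender: 86×60/270 = 19.111
  Major, Forward: 90×89/270 = 29.667
  Major, Midfield: 90×121/270 = 40.333
  Major, Defender: 90×60/270 = 20.000
Contributions (O − E)²/E:
  (20 − 30.985)²/30.985 = 3.8945
  (45 − 42.126)²/42.126 = 0.1961
  (29 − 20.889)²/20.889 = 3.1494
  (29 − 28.348)²/28.348 = 0.0150
  (32 − 38.541)²/38.541 = 1.1101
  (25 − 19.111)²/19.111 = 1.8147
  (40 − 29.667)²/29.667 = 3.5990
  (44 − 40.333)²/40.333 = 0.3334
  (6 − 20.000)²/20.000 = 9.8000
χ² = 3.8945 + 0.1961 + 3.1494 + 0.0150 + 1.1101 + 1.8147 + 3.5990 + 0.3334 + 9.8000 = 23.91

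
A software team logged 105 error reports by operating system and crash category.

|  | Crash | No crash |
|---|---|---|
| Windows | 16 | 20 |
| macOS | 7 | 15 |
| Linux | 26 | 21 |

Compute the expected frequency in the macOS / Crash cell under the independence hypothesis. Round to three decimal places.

10.267

Row total (macOS) = 22; column total (Crash) = 49; grand total N = 105.
Expected count = (row total × column total) / N = 22 × 49 / 105 = 10.267.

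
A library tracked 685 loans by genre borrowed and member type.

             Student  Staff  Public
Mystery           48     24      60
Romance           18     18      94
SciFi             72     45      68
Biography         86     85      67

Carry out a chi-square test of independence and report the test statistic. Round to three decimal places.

Row totals: 132, 130, 185, 238. Column totals: 224, 172, 289. Grand total N = 685.
Expected counts (row total × column total / N):
  Mystery, Student: 132×224/685 = 43.16496
  Mystery, Staff: 132×172/685 = 33.14453
  Mystery, Public: 132×289/685 = 55.69051
  Romance, Student: 130×224/685 = 42.51095
  Romance, Staff: 130×172/685 = 32.64234
  Romance, Public: 130×289/685 = 54.84672
  SciFi, Student: 185×224/685 = 60.49635
  SciFi, Staff: 185×172/685 = 46.45255
  SciFi, Public: 185×289/685 = 78.05109
  Biography, Student: 238×224/685 = 77.82774
  Biography, Staff: 238×172/685 = 59.76058
  Biography, Public: 238×289/685 = 100.41168
Contributions (O − E)²/E:
  (48 − 43.16496)²/43.16496 = 0.5416
  (24 − 33.14453)²/33.14453 = 2.5230
  (60 − 55.69051)²/55.69051 = 0.3335
  (18 − 42.51095)²/42.51095 = 14.1325
  (18 − 32.64234)²/32.64234 = 6.5681
  (94 − 54.84672)²/54.84672 = 27.9502
  (72 − 60.49635)²/60.49635 = 2.1875
  (45 − 46.45255)²/46.45255 = 0.0454
  (68 − 78.05109)²/78.05109 = 1.2943
  (86 − 77.82774)²/77.82774 = 0.8581
  (85 − 59.76058)²/59.76058 = 10.6597
  (67 − 100.41168)²/100.41168 = 11.1176
χ² = 0.5416 + 2.5230 + 0.3335 + 14.1325 + 6.5681 + 27.9502 + 2.1875 + 0.0454 + 1.2943 + 0.8581 + 10.6597 + 11.1176 = 78.212

78.212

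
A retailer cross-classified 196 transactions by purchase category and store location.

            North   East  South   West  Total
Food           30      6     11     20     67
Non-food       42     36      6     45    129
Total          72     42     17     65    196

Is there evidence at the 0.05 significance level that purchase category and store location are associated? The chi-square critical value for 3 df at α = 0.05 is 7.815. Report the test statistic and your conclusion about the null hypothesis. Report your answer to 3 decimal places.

16.559; reject H₀

Grand total N = 196.
Expected counts (row total × column total / N):
  Food, North: 67×72/196 = 24.6122
  Food, East: 67×42/196 = 14.3571
  Food, South: 67×17/196 = 5.8112
  Food, West: 67×65/196 = 22.2194
  Non-food, North: 129×72/196 = 47.3878
  Non-food, East: 129×42/196 = 27.6429
  Non-food, South: 129×17/196 = 11.1888
  Non-food, West: 129×65/196 = 42.7806
Contributions (O − E)²/E:
  (30 − 24.6122)²/24.6122 = 1.1794
  (6 − 14.3571)²/14.3571 = 4.8646
  (11 − 5.8112)²/5.8112 = 4.6331
  (20 − 22.2194)²/22.2194 = 0.2217
  (42 − 47.3878)²/47.3878 = 0.6126
  (36 − 27.6429)²/27.6429 = 2.5265
  (6 − 11.1888)²/11.1888 = 2.4063
  (45 − 42.7806)²/42.7806 = 0.1151
χ² = 1.1794 + 4.8646 + 4.6331 + 0.2217 + 0.6126 + 2.5265 + 2.4063 + 0.1151 = 16.559
df = (2−1)(4−1) = 3. Since 16.559 > 7.815, reject the null hypothesis of independence at α = 0.05.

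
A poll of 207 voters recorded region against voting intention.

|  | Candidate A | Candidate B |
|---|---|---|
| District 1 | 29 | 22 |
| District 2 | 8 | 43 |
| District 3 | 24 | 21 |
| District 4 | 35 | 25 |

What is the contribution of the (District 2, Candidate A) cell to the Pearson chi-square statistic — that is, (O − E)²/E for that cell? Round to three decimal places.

10.358

Row total (District 2) = 51; column total (Candidate A) = 96; N = 207.
Expected count E = 51 × 96 / 207 = 23.6522.
Contribution = (O − E)²/E = (8 − 23.6522)² / 23.6522 = 10.358.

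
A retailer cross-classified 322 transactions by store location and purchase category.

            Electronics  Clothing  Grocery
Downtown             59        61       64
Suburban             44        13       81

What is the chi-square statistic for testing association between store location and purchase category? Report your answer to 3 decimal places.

29.340

Row totals: 184, 138. Column totals: 103, 74, 145. Grand total N = 322.
Expected counts (row total × column total / N):
  Downtown, Electronics: 184×103/322 = 58.8571
  Downtown, Clothing: 184×74/322 = 42.2857
  Downtown, Grocery: 184×145/322 = 82.8571
  Suburban, Electronics: 138×103/322 = 44.1429
  Suburban, Clothing: 138×74/322 = 31.7143
  Suburban, Grocery: 138×145/322 = 62.1429
Contributions (O − E)²/E:
  (59 − 58.8571)²/58.8571 = 0.0003
  (61 − 42.2857)²/42.2857 = 8.2824
  (64 − 82.8571)²/82.8571 = 4.2916
  (44 − 44.1429)²/44.1429 = 0.0005
  (13 − 31.7143)²/31.7143 = 11.0431
  (81 − 62.1429)²/62.1429 = 5.7221
χ² = 0.0003 + 8.2824 + 4.2916 + 0.0005 + 11.0431 + 5.7221 = 29.340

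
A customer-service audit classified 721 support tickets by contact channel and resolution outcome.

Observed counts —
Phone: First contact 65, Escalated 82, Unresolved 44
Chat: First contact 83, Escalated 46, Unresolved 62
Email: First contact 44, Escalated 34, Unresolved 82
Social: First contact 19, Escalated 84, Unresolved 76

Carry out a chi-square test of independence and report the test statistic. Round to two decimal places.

83.98

Row totals: 191, 191, 160, 179. Column totals: 211, 246, 264. Grand total N = 721.
Expected counts (row total × column total / N):
  Phone, First contact: 191×211/721 = 55.896
  Phone, Escalated: 191×246/721 = 65.168
  Phone, Unresolved: 191×264/721 = 69.936
  Chat, First contact: 191×211/721 = 55.896
  Chat, Escalated: 191×246/721 = 65.168
  Chat, Unresolved: 191×264/721 = 69.936
  Email, First contact: 160×211/721 = 46.824
  Email, Escalated: 160×246/721 = 54.591
  Email, Unresolved: 160×264/721 = 58.585
  Social, First contact: 179×211/721 = 52.384
  Social, Escalated: 179×246/721 = 61.074
  Social, Unresolved: 179×264/721 = 65.542
Contributions (O − E)²/E:
  (65 − 55.896)²/55.896 = 1.4828
  (82 − 65.168)²/65.168 = 4.3475
  (44 − 69.936)²/69.936 = 9.6185
  (83 − 55.896)²/55.896 = 13.1427
  (46 − 65.168)²/65.168 = 5.6379
  (62 − 69.936)²/69.936 = 0.9005
  (44 − 46.824)²/46.824 = 0.1703
  (34 − 54.591)²/54.591 = 7.7667
  (82 − 58.585)²/58.585 = 9.3584
  (19 − 52.384)²/52.384 = 21.2754
  (84 − 61.074)²/61.074 = 8.6060
  (76 − 65.542)²/65.542 = 1.6687
χ² = 1.4828 + 4.3475 + 9.6185 + 13.1427 + 5.6379 + 0.9005 + 0.1703 + 7.7667 + 9.3584 + 21.2754 + 8.6060 + 1.6687 = 83.98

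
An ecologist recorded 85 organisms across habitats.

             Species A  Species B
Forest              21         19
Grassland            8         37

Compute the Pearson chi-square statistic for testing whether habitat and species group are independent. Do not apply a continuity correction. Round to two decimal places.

11.36

Row totals: 40, 45. Column totals: 29, 56. Grand total N = 85.
Expected counts (row total × column total / N):
  Forest, Species A: 40×29/85 = 13.647
  Forest, Species B: 40×56/85 = 26.353
  Grassland, Species A: 45×29/85 = 15.353
  Grassland, Species B: 45×56/85 = 29.647
Contributions (O − E)²/E:
  (21 − 13.647)²/13.647 = 3.9618
  (19 − 26.353)²/26.353 = 2.0516
  (8 − 15.353)²/15.353 = 3.5216
  (37 − 29.647)²/29.647 = 1.8237
χ² = 3.9618 + 2.0516 + 3.5216 + 1.8237 = 11.36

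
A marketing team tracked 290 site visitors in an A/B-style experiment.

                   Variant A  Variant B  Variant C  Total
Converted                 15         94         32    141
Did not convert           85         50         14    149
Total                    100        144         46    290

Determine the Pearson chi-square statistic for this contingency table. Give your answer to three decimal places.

Grand total N = 290.
Expected counts (row total × column total / N):
  Converted, Variant A: 141×100/290 = 48.6207
  Converted, Variant B: 141×144/290 = 70.0138
  Converted, Variant C: 141×46/290 = 22.3655
  Did not convert, Variant A: 149×100/290 = 51.3793
  Did not convert, Variant B: 149×144/290 = 73.9862
  Did not convert, Variant C: 149×46/290 = 23.6345
Contributions (O − E)²/E:
  (15 − 48.6207)²/48.6207 = 23.2484
  (94 − 70.0138)²/70.0138 = 8.2175
  (32 − 22.3655)²/22.3655 = 4.1503
  (85 − 51.3793)²/51.3793 = 22.0001
  (50 − 73.9862)²/73.9862 = 7.7763
  (14 − 23.6345)²/23.6345 = 3.9275
χ² = 23.2484 + 8.2175 + 4.1503 + 22.0001 + 7.7763 + 3.9275 = 69.320

69.320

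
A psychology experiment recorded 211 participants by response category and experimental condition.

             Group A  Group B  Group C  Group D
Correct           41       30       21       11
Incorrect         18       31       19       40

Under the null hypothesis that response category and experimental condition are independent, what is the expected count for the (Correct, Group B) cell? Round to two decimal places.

29.78

Row total (Correct) = 103; column total (Group B) = 61; grand total N = 211.
Expected count = (row total × column total) / N = 103 × 61 / 211 = 29.78.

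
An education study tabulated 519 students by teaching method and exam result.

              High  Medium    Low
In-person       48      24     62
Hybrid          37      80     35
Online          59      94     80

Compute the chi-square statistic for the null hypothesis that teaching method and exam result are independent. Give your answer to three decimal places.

Row totals: 134, 152, 233. Column totals: 144, 198, 177. Grand total N = 519.
Expected counts (row total × column total / N):
  In-person, High: 134×144/519 = 37.1792
  In-person, Medium: 134×198/519 = 51.1214
  In-person, Low: 134×177/519 = 45.6994
  Hybrid, High: 152×144/519 = 42.1734
  Hybrid, Medium: 152×198/519 = 57.9884
  Hybrid, Low: 152×177/519 = 51.8382
  Online, High: 233×144/519 = 64.6474
  Online, Medium: 233×198/519 = 88.8902
  Online, Low: 233×177/519 = 79.4624
Contributions (O − E)²/E:
  (48 − 37.1792)²/37.1792 = 3.1493
  (24 − 51.1214)²/51.1214 = 14.3887
  (62 − 45.6994)²/45.6994 = 5.8143
  (37 − 42.1734)²/42.1734 = 0.6346
  (80 − 57.9884)²/57.9884 = 8.3553
  (35 − 51.8382)²/51.8382 = 5.4694
  (59 − 64.6474)²/64.6474 = 0.4933
  (94 − 88.8902)²/88.8902 = 0.2937
  (80 − 79.4624)²/79.4624 = 0.0036
χ² = 3.1493 + 14.3887 + 5.8143 + 0.6346 + 8.3553 + 5.4694 + 0.4933 + 0.2937 + 0.0036 = 38.602

38.602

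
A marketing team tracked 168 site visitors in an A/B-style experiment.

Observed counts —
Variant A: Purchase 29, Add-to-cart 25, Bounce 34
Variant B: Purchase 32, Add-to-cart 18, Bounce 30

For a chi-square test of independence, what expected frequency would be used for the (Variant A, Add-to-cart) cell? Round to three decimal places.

Row total (Variant A) = 88; column total (Add-to-cart) = 43; grand total N = 168.
Expected count = (row total × column total) / N = 88 × 43 / 168 = 22.524.

22.524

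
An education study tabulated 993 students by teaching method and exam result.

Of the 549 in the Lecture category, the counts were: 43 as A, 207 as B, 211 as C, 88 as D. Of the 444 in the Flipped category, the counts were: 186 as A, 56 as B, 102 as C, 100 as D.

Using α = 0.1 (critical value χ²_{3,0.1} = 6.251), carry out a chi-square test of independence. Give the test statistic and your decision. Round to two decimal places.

Row totals: 549, 444. Column totals: 229, 263, 313, 188. Grand total N = 993.
Expected counts (row total × column total / N):
  Lecture, A: 549×229/993 = 126.607
  Lecture, B: 549×263/993 = 145.405
  Lecture, C: 549×313/993 = 173.048
  Lecture, D: 549×188/993 = 103.940
  Flipped, A: 444×229/993 = 102.393
  Flipped, B: 444×263/993 = 117.595
  Flipped, C: 444×313/993 = 139.952
  Flipped, D: 444×188/993 = 84.060
Contributions (O − E)²/E:
  (43 − 126.607)²/126.607 = 55.2112
  (207 − 145.405)²/145.405 = 26.0923
  (211 − 173.048)²/173.048 = 8.3234
  (88 − 103.940)²/103.940 = 2.4445
  (186 − 102.393)²/102.393 = 68.2677
  (56 − 117.595)²/117.595 = 32.2628
  (102 − 139.952)²/139.952 = 10.2918
  (100 − 84.060)²/84.060 = 3.0226
χ² = 55.2112 + 26.0923 + 8.3234 + 2.4445 + 68.2677 + 32.2628 + 10.2918 + 3.0226 = 205.92
df = (2−1)(4−1) = 3. Since 205.92 > 6.251, reject the null hypothesis of independence at α = 0.1.

205.92; reject H₀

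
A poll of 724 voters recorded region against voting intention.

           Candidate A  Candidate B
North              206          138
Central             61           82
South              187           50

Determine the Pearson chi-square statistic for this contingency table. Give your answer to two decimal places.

Row totals: 344, 143, 237. Column totals: 454, 270. Grand total N = 724.
Expected counts (row total × column total / N):
  North, Candidate A: 344×454/724 = 215.713
  North, Candidate B: 344×270/724 = 128.287
  Central, Candidate A: 143×454/724 = 89.671
  Central, Candidate B: 143×270/724 = 53.329
  South, Candidate A: 237×454/724 = 148.616
  South, Candidate B: 237×270/724 = 88.384
Contributions (O − E)²/E:
  (206 − 215.713)²/215.713 = 0.4374
  (138 − 128.287)²/128.287 = 0.7354
  (61 − 89.671)²/89.671 = 9.1671
  (82 − 53.329)²/53.329 = 15.4142
  (187 − 148.616)²/148.616 = 9.9137
  (50 − 88.384)²/88.384 = 16.6697
χ² = 0.4374 + 0.7354 + 9.1671 + 15.4142 + 9.9137 + 16.6697 = 52.34

52.34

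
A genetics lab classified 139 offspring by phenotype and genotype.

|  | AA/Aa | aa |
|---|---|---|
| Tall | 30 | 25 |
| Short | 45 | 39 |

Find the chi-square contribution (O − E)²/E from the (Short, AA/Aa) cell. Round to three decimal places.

0.002

Row total (Short) = 84; column total (AA/Aa) = 75; N = 139.
Expected count E = 84 × 75 / 139 = 45.3237.
Contribution = (O − E)²/E = (45 − 45.3237)² / 45.3237 = 0.002.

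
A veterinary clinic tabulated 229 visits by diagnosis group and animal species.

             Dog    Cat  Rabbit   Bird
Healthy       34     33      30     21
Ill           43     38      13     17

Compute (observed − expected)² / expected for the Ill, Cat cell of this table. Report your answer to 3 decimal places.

Row total (Ill) = 111; column total (Cat) = 71; N = 229.
Expected count E = 111 × 71 / 229 = 34.4148.
Contribution = (O − E)²/E = (38 − 34.4148)² / 34.4148 = 0.373.

0.373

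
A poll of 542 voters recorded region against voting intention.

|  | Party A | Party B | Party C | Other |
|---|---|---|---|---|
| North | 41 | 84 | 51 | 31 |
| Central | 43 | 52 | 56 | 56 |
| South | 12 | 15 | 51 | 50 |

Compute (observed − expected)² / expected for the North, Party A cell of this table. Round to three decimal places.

0.513

Row total (North) = 207; column total (Party A) = 96; N = 542.
Expected count E = 207 × 96 / 542 = 36.6642.
Contribution = (O − E)²/E = (41 − 36.6642)² / 36.6642 = 0.513.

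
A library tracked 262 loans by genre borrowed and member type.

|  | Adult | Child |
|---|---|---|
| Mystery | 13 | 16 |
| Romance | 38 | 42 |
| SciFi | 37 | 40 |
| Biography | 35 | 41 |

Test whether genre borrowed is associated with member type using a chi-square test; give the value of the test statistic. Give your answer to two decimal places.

Row totals: 29, 80, 77, 76. Column totals: 123, 139. Grand total N = 262.
Expected counts (row total × column total / N):
  Mystery, Adult: 29×123/262 = 13.615
  Mystery, Child: 29×139/262 = 15.385
  Romance, Adult: 80×123/262 = 37.557
  Romance, Child: 80×139/262 = 42.443
  SciFi, Adult: 77×123/262 = 36.149
  SciFi, Child: 77×139/262 = 40.851
  Biography, Adult: 76×123/262 = 35.679
  Biography, Child: 76×139/262 = 40.321
Contributions (O − E)²/E:
  (13 − 13.615)²/13.615 = 0.0278
  (16 − 15.385)²/15.385 = 0.0246
  (38 − 37.557)²/37.557 = 0.0052
  (42 − 42.443)²/42.443 = 0.0046
  (37 − 36.149)²/36.149 = 0.0200
  (40 − 40.851)²/40.851 = 0.0177
  (35 − 35.679)²/35.679 = 0.0129
  (41 − 40.321)²/40.321 = 0.0114
χ² = 0.0278 + 0.0246 + 0.0052 + 0.0046 + 0.0200 + 0.0177 + 0.0129 + 0.0114 = 0.12

0.12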